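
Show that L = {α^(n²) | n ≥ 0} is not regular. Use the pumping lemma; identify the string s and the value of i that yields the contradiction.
Assume L is regular with pumping length p. Idea: pumping adds a fixed amount, but gaps between consecutive squares grow.
Choose s = α^(p²) (length p² ≥ p). By the pumping lemma, s = xyz with |xy| ≤ p, |y| > 0, so |y| = k with 1 ≤ k ≤ p. Then |xy²z| = p²+k. Since p² < p²+k ≤ p²+p < (p+1)², the length p²+k lies strictly between consecutive squares, so it is not a perfect square and xy²z ∉ L.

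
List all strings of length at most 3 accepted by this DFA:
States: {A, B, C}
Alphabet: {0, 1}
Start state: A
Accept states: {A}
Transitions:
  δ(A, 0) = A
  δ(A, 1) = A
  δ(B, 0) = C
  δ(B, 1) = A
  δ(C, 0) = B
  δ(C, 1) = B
ε, 0, 1, 00, 01, 10, 11, 000, 001, 010, 011, 100, 101, 110, 111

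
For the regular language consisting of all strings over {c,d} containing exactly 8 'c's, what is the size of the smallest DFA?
By Myhill–Nerode, count the distinguishable equivalence classes: 10 classes — having seen 0, 1, …, 8, or >8 copies of 'c'; the count-8 class is the only accepting one and >8 is dead.
10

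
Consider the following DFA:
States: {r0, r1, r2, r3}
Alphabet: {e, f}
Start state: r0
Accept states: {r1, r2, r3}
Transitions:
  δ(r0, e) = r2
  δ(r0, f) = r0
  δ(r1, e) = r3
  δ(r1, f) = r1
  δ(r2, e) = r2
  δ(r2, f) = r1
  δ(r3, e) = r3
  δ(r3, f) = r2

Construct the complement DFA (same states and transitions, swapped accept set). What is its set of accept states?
Complement accept states = All states \ Original accept states
= {r0, r1, r2, r3} \ {r1, r2, r3}
{r0}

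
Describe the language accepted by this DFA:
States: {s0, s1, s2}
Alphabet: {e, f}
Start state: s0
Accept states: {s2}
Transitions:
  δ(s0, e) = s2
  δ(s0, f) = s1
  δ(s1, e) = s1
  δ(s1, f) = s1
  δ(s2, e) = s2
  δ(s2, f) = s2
Testing a few strings:
  'fe' → reject
  'fff' → reject
  'ff' → reject
  'e' → accept
State roles: s0=no input read; s1=started with f (dead); s2=started with e
All strings over {e,f} starting with e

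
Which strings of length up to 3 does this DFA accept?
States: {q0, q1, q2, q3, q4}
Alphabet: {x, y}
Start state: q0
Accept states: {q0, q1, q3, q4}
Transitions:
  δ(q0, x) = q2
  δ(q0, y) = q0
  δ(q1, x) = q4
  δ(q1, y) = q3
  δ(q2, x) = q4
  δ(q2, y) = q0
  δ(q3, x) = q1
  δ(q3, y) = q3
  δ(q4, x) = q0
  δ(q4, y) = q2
ε, y, xx, xy, yy, xxx, xyy, yxx, yxy, yyy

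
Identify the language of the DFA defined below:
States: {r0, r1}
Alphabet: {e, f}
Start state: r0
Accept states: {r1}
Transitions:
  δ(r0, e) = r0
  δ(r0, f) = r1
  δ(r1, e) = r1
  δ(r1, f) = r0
Testing a few strings:
  'ff' → reject
  'fef' → reject
  'f' → accept
  'e' → reject
State roles: r0=even number of f's so far; r1=odd number of f's so far
All strings over {e,f} with an odd number of f's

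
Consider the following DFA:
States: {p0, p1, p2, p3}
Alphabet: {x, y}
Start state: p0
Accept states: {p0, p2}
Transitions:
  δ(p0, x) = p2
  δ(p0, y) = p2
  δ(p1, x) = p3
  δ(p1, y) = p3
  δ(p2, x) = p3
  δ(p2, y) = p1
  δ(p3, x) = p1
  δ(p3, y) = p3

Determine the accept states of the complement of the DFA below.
Complement accept states = All states \ Original accept states
= {p0, p1, p2, p3} \ {p0, p2}
{p1, p3}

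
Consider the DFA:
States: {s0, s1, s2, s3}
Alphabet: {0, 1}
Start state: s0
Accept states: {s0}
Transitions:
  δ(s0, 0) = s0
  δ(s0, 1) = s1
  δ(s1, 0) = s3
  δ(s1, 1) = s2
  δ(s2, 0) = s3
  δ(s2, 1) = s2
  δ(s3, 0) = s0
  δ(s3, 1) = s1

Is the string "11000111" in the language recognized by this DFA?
Processing string "11000111":
  s0 --1--> s1
  s1 --1--> s2
  s2 --0--> s3
  s3 --0--> s0
  s0 --0--> s0
  s0 --1--> s1
  s1 --1--> s2
  s2 --1--> s2
Final state: s2
Accept states: {s0}
No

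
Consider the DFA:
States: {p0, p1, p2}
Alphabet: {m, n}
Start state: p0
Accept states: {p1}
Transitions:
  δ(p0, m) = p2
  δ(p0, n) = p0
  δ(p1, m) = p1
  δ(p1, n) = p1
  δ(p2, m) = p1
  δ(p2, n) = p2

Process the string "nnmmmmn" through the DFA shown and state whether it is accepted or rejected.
Processing string "nnmmmmn":
  p0 --n--> p0
  p0 --n--> p0
  p0 --m--> p2
  p2 --m--> p1
  p1 --m--> p1
  p1 --m--> p1
  p1 --n--> p1
Final state: p1
Accept states: {p1}
Yes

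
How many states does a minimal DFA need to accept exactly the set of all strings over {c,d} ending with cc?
By Myhill–Nerode, count the distinguishable equivalence classes: three classes — 0, 1, or ≥2 trailing c's.
3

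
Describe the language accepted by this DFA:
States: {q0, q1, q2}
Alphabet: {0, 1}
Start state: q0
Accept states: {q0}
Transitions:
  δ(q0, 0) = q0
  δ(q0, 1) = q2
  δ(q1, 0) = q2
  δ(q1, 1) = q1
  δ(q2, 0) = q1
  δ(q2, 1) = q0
Testing a few strings:
  '1' → reject
  '1011' → reject
  '10' → reject
  '11' → accept
State roles: q0=value ≡ 0 (mod 3); q1=value ≡ 2 (mod 3); q2=value ≡ 1 (mod 3)
All binary strings representing a multiple of 3 (read in base 2; leading zeros allowed and ε counts as 0)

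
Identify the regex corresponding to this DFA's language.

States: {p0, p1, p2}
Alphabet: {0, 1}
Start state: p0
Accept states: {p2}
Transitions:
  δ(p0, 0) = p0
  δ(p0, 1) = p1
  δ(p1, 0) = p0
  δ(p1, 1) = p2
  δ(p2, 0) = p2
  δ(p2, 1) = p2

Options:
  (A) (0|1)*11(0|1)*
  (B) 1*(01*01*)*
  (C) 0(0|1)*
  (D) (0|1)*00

Check each option against the DFA on short strings; one disagreement eliminates an option:
  (A) (0|1)*11(0|1)*: agrees with the DFA on every string of length ≤ 6
  (B) 1*(01*01*)*: on ε the DFA stays in p0 and rejects (p0 ∉ Accept), but the regex matches it → eliminate
  (C) 0(0|1)*: on '0' the DFA goes p0 → p0 and rejects (p0 ∉ Accept), but the regex matches it → eliminate
  (D) (0|1)*00: on '00' the DFA goes p0 → p0 → p0 and rejects (p0 ∉ Accept), but the regex matches it → eliminate
Only (A) is consistent with the DFA.
(A) (0|1)*11(0|1)*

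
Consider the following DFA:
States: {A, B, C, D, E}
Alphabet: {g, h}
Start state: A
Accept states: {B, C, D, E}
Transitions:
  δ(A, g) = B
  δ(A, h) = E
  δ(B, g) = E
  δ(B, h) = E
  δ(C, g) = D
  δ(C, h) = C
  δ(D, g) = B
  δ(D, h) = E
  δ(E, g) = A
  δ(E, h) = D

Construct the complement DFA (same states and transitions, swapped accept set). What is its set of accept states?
Complement accept states = All states \ Original accept states
= {A, B, C, D, E} \ {B, C, D, E}
{A}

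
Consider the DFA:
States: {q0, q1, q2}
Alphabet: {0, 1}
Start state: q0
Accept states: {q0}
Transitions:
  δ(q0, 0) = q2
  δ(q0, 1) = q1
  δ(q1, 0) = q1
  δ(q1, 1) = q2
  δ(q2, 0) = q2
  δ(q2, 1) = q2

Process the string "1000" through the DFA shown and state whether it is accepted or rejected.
Processing string "1000":
  q0 --1--> q1
  q1 --0--> q1
  q1 --0--> q1
  q1 --0--> q1
Final state: q1
Accept states: {q0}
No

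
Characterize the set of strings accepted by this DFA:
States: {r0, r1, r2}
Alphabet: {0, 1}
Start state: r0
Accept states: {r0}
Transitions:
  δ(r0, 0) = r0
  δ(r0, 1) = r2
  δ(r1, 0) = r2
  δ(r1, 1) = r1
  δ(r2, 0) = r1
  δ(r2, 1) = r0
Testing a few strings:
  '101' → reject
  '00' → accept
  '000' → accept
  '1101' → reject
State roles: r0=value ≡ 0 (mod 3); r1=value ≡ 2 (mod 3); r2=value ≡ 1 (mod 3)
All binary strings representing a multiple of 3 (read in base 2; leading zeros allowed and ε counts as 0)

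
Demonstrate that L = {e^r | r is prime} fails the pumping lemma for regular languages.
Assume L is regular with pumping length p. Idea: pumping by a suitable count produces a composite length.
Let q be a prime with q ≥ p and choose s = e^q ∈ L. By the pumping lemma, s = xyz with |xy| ≤ p, |y| = k ≥ 1. Take i = q+1: |xy^(q+1)z| = q + q·k = q(1+k). Since q ≥ 2 and 1+k ≥ 2, q(1+k) is composite, so xy^(q+1)z ∉ L.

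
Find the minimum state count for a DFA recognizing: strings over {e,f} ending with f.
By Myhill–Nerode, count the distinguishable equivalence classes: two classes — last symbol is f vs. not.
2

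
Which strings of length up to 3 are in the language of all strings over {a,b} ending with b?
b, ab, bb, aab, abb, bab, bbb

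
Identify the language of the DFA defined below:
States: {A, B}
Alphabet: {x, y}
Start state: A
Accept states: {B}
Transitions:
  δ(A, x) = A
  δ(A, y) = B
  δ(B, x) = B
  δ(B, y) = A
Testing a few strings:
  'y' → accept
  'yx' → accept
  'x' → reject
  'yyx' → reject
State roles: A=even number of y's so far; B=odd number of y's so far
All strings over {x,y} with an odd number of y's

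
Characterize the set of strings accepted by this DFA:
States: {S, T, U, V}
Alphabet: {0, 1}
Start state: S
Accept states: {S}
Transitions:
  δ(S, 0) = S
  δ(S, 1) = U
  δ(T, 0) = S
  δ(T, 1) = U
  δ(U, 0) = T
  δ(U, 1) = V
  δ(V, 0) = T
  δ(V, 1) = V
Testing a few strings:
  '0000' → accept
  '011' → reject
  '110' → reject
  '101' → reject
State roles: S=value ≡ 0 (mod 4); T=value ≡ 2 (mod 4); U=value ≡ 1 (mod 4); V=value ≡ 3 (mod 4)
All binary strings representing a multiple of 4 (read in base 2; leading zeros allowed and ε counts as 0)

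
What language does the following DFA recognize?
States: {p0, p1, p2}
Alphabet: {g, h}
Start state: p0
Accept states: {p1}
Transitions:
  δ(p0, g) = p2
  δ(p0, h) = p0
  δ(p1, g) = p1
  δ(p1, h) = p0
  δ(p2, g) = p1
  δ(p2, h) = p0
Testing a few strings:
  'hg' → reject
  'h' → reject
  'hhhh' → reject
  'g' → reject
State roles: p0=last symbol not g; p1=two trailing g's; p2=one trailing g
All strings over {g,h} ending with gg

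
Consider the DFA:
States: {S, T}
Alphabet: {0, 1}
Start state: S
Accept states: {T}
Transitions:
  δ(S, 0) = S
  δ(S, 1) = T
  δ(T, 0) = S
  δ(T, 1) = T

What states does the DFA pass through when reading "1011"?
read '1': S → T
  read '0': T → S
  read '1': S → T
  read '1': T → T
S -> T -> S -> T -> T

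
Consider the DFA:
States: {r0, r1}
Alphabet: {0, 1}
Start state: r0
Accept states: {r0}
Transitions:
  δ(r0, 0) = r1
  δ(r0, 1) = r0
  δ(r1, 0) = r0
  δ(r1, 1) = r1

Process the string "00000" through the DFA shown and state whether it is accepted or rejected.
Processing string "00000":
  r0 --0--> r1
  r1 --0--> r0
  r0 --0--> r1
  r1 --0--> r0
  r0 --0--> r1
Final state: r1
Accept states: {r0}
No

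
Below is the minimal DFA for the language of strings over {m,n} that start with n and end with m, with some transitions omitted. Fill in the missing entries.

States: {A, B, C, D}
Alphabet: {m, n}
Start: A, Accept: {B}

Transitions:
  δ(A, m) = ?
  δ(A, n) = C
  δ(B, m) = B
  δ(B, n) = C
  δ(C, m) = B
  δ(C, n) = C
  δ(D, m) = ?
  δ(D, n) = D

From the language and accept set, identify what each state tracks — A: no input read; B: started with n, last symbol m; C: started with n, last symbol n; D: started with m (dead).
Each missing δ(q, a) is the state matching the new tracked value after reading a.
δ(A, m) = D; δ(D, m) = D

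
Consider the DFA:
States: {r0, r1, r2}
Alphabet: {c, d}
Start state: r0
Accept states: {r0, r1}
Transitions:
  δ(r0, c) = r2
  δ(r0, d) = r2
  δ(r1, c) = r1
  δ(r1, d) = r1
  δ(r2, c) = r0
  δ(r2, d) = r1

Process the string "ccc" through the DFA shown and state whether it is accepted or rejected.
Processing string "ccc":
  r0 --c--> r2
  r2 --c--> r0
  r0 --c--> r2
Final state: r2
Accept states: {r0, r1}
No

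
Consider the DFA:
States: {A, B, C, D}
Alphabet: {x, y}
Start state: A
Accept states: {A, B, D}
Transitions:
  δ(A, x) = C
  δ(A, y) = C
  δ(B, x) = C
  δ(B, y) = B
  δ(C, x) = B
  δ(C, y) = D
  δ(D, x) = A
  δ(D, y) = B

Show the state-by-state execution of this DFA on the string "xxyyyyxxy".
read 'x': A → C
  read 'x': C → B
  read 'y': B → B
  read 'y': B → B
  read 'y': B → B
  read 'y': B → B
  read 'x': B → C
  read 'x': C → B
  read 'y': B → B
A -> C -> B -> B -> B -> B -> B -> C -> B -> B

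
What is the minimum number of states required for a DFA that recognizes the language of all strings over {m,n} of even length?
By Myhill–Nerode, count the distinguishable equivalence classes: two classes — parity of the length.
2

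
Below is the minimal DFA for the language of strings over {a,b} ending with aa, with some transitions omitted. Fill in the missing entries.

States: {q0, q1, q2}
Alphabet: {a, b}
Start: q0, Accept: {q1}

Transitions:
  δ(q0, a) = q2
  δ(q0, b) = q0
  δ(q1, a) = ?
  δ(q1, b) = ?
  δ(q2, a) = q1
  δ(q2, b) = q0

From the language and accept set, identify what each state tracks — q0: last symbol not a; q1: two trailing a's; q2: one trailing a.
Each missing δ(q, a) is the state matching the new tracked value after reading a.
δ(q1, a) = q1; δ(q1, b) = q0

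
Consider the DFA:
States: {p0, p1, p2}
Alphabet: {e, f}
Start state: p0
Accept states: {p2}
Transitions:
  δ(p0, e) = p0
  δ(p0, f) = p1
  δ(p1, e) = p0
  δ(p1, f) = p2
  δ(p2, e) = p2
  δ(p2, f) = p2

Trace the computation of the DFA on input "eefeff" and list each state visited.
read 'e': p0 → p0
  read 'e': p0 → p0
  read 'f': p0 → p1
  read 'e': p1 → p0
  read 'f': p0 → p1
  read 'f': p1 → p2
p0 -> p0 -> p0 -> p1 -> p0 -> p1 -> p2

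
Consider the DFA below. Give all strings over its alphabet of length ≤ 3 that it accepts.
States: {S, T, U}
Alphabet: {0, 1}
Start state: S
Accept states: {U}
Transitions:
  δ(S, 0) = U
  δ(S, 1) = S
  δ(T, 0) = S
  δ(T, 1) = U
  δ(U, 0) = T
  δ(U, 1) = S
0, 10, 001, 010, 110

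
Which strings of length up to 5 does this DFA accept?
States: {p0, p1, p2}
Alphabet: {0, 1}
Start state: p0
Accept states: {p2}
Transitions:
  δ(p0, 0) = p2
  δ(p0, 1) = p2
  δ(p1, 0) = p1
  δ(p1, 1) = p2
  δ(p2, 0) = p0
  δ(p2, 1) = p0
0, 1, 000, 001, 010, 011, 100, 101, 110, 111, 00000, 00001, 00010, 00011, 00100, 00101, 00110, 00111, 01000, 01001, 01010, 01011, 01100, 01101, 01110, 01111, 10000, 10001, 10010, 10011, 10100, 10101, 10110, 10111, 11000, 11001, 11010, 11011, 11100, 11101, 11110, 11111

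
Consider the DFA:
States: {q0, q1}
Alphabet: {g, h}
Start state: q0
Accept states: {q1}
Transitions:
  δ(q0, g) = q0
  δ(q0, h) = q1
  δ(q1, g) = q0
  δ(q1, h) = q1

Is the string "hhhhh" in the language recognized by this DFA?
Processing string "hhhhh":
  q0 --h--> q1
  q1 --h--> q1
  q1 --h--> q1
  q1 --h--> q1
  q1 --h--> q1
Final state: q1
Accept states: {q1}
Yes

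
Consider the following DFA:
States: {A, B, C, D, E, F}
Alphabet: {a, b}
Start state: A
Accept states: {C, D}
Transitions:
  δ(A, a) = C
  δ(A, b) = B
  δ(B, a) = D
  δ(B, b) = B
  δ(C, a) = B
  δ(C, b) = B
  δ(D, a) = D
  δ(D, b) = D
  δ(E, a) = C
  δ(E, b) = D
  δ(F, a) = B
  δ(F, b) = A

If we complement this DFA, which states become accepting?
Complement accept states = All states \ Original accept states
= {A, B, C, D, E, F} \ {C, D}
{A, B, E, F}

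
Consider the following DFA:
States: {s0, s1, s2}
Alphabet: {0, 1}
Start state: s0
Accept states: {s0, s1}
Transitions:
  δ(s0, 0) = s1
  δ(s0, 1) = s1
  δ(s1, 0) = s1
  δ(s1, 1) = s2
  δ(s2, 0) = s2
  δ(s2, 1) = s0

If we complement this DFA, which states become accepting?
Complement accept states = All states \ Original accept states
= {s0, s1, s2} \ {s0, s1}
{s2}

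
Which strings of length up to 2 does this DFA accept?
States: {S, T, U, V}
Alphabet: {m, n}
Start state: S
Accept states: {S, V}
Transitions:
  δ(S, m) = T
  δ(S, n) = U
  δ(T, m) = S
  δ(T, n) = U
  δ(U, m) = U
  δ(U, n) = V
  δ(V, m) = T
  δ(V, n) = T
ε, mm, nn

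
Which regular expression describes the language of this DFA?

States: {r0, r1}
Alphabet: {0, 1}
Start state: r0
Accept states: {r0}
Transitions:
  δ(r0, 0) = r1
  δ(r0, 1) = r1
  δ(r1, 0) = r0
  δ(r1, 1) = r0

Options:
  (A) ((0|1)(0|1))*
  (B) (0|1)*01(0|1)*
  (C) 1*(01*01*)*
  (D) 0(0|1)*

Check each option against the DFA on short strings; one disagreement eliminates an option:
  (A) ((0|1)(0|1))*: agrees with the DFA on every string of length ≤ 6
  (B) (0|1)*01(0|1)*: on ε the DFA stays in r0 and accepts (r0 ∈ Accept), but the regex does not match it → eliminate
  (C) 1*(01*01*)*: on '1' the DFA goes r0 → r1 and rejects (r1 ∉ Accept), but the regex matches it → eliminate
  (D) 0(0|1)*: on ε the DFA stays in r0 and accepts (r0 ∈ Accept), but the regex does not match it → eliminate
Only (A) is consistent with the DFA.
(A) ((0|1)(0|1))*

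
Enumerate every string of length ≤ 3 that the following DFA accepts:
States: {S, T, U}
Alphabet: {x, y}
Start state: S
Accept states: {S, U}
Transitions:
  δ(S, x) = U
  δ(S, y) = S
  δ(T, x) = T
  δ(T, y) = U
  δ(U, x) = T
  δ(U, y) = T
ε, x, y, yx, yy, xxy, xyy, yyx, yyy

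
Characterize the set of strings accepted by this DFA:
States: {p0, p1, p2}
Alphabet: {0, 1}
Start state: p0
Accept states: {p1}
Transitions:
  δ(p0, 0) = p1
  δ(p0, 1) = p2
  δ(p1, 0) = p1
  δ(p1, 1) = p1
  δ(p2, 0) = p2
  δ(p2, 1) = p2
Testing a few strings:
  '101' → reject
  '1' → reject
  '111' → reject
  '010' → accept
State roles: p0=no input read; p1=started with 0; p2=started with 1 (dead)
All binary strings starting with 0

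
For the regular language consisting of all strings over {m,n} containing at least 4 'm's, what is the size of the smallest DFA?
By Myhill–Nerode, count the distinguishable equivalence classes: 5 classes — having seen 0, 1, …, 3, or ≥4 copies of 'm'; any two classes i < j (j ≤ 4) are distinguished by the string m^(4−j), which takes class j to 4 copies (accepted) but leaves class i below 4 (rejected).
5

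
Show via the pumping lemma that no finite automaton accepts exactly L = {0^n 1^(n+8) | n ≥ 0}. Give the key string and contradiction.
Assume L is regular with pumping length p. Idea: pumping the 0-block breaks the fixed offset of 8.
Choose s = 0^p 1^(p+8) ∈ L. By the pumping lemma, s = xyz with |xy| ≤ p, |y| > 0, so y = 0^k with k ≥ 1. Then xy²z = 0^(p+k) 1^(p+8). For this to be in L we would need p+8 = (p+k)+8, i.e. k = 0, contradicting k ≥ 1. So xy²z ∉ L.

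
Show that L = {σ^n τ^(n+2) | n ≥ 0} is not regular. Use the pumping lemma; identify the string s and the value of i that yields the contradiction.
Assume L is regular with pumping length p. Idea: pumping the σ-block breaks the fixed offset of 2.
Choose s = σ^p τ^(p+2) ∈ L. By the pumping lemma, s = xyz with |xy| ≤ p, |y| > 0, so y = σ^k with k ≥ 1. Then xy²z = σ^(p+k) τ^(p+2). For this to be in L we would need p+2 = (p+k)+2, i.e. k = 0, contradicting k ≥ 1. So xy²z ∉ L.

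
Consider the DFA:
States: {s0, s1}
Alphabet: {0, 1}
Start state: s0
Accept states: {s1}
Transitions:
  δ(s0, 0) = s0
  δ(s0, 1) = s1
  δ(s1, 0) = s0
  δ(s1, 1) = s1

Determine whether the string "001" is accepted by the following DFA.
Processing string "001":
  s0 --0--> s0
  s0 --0--> s0
  s0 --1--> s1
Final state: s1
Accept states: {s1}
Yes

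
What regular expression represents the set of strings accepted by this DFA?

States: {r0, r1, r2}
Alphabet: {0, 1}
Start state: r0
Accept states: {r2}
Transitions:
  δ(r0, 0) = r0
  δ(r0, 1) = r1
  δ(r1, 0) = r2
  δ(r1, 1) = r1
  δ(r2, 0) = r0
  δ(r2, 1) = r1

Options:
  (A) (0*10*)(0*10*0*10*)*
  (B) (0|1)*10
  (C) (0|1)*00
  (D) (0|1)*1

Check each option against the DFA on short strings; one disagreement eliminates an option:
  (A) (0*10*)(0*10*0*10*)*: on '1' the DFA goes r0 → r1 and rejects (r1 ∉ Accept), but the regex matches it → eliminate
  (B) (0|1)*10: agrees with the DFA on every string of length ≤ 6
  (C) (0|1)*00: on '00' the DFA goes r0 → r0 → r0 and rejects (r0 ∉ Accept), but the regex matches it → eliminate
  (D) (0|1)*1: on '1' the DFA goes r0 → r1 and rejects (r1 ∉ Accept), but the regex matches it → eliminate
Only (B) is consistent with the DFA.
(B) (0|1)*10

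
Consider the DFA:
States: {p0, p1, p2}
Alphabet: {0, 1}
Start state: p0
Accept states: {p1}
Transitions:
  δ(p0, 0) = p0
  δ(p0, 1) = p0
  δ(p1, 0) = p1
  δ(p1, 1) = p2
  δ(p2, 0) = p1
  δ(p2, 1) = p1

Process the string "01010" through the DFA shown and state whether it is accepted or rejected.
Processing string "01010":
  p0 --0--> p0
  p0 --1--> p0
  p0 --0--> p0
  p0 --1--> p0
  p0 --0--> p0
Final state: p0
Accept states: {p1}
No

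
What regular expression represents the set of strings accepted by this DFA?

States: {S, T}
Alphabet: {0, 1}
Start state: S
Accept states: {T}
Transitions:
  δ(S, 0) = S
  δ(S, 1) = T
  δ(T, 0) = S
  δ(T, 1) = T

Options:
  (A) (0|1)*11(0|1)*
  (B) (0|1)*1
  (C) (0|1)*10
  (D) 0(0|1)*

Check each option against the DFA on short strings; one disagreement eliminates an option:
  (A) (0|1)*11(0|1)*: on '1' the DFA goes S → T and accepts (T ∈ Accept), but the regex does not match it → eliminate
  (B) (0|1)*1: agrees with the DFA on every string of length ≤ 6
  (C) (0|1)*10: on '1' the DFA goes S → T and accepts (T ∈ Accept), but the regex does not match it → eliminate
  (D) 0(0|1)*: on '0' the DFA goes S → S and rejects (S ∉ Accept), but the regex matches it → eliminate
Only (B) is consistent with the DFA.
(B) (0|1)*1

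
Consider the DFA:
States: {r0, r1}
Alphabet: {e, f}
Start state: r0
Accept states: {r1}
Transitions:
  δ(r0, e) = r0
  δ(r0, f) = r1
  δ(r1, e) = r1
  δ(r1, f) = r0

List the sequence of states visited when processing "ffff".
read 'f': r0 → r1
  read 'f': r1 → r0
  read 'f': r0 → r1
  read 'f': r1 → r0
r0 -> r1 -> r0 -> r1 -> r0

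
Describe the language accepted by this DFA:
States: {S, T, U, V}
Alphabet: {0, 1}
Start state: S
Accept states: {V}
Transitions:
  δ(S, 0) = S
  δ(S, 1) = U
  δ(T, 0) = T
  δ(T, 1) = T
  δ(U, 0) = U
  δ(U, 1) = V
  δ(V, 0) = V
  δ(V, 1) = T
Testing a few strings:
  '1' → reject
  '100' → reject
  '111' → reject
  '110' → accept
State roles: S=zero 1's; T=≥ three 1's (dead); U=one 1; V=two 1's
All binary strings containing exactly two 1's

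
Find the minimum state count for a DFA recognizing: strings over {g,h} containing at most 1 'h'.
By Myhill–Nerode, count the distinguishable equivalence classes: 3 classes — having seen 0, 1, or >1 copies of 'h'; counts 0 through 1 are accepting and >1 is dead.
3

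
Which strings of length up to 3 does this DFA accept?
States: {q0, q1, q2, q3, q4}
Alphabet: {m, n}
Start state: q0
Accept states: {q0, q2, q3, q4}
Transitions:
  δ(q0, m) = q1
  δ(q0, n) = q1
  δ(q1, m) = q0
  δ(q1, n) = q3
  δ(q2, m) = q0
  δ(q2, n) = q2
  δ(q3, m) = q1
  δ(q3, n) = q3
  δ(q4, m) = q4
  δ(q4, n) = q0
ε, mm, mn, nm, nn, mnn, nnn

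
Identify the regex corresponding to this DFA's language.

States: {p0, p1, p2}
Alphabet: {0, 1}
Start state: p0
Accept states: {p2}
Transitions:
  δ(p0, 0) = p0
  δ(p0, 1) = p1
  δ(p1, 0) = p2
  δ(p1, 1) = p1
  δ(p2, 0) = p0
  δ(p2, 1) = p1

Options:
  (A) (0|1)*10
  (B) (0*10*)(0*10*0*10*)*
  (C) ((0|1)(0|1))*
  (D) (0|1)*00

Check each option against the DFA on short strings; one disagreement eliminates an option:
  (A) (0|1)*10: agrees with the DFA on every string of length ≤ 6
  (B) (0*10*)(0*10*0*10*)*: on '1' the DFA goes p0 → p1 and rejects (p1 ∉ Accept), but the regex matches it → eliminate
  (C) ((0|1)(0|1))*: on ε the DFA stays in p0 and rejects (p0 ∉ Accept), but the regex matches it → eliminate
  (D) (0|1)*00: on '00' the DFA goes p0 → p0 → p0 and rejects (p0 ∉ Accept), but the regex matches it → eliminate
Only (A) is consistent with the DFA.
(A) (0|1)*10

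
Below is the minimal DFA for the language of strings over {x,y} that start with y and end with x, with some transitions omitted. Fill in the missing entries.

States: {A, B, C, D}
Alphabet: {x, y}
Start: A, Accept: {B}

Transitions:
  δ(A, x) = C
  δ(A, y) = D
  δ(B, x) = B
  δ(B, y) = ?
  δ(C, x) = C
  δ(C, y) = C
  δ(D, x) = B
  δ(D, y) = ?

From the language and accept set, identify what each state tracks — A: no input read; B: started with y, last symbol x; C: started with x (dead); D: started with y, last symbol y.
Each missing δ(q, a) is the state matching the new tracked value after reading a.
δ(B, y) = D; δ(D, y) = D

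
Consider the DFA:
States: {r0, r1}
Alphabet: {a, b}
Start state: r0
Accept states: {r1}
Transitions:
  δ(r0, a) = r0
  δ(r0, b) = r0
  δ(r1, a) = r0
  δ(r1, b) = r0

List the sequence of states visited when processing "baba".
read 'b': r0 → r0
  read 'a': r0 → r0
  read 'b': r0 → r0
  read 'a': r0 → r0
r0 -> r0 -> r0 -> r0 -> r0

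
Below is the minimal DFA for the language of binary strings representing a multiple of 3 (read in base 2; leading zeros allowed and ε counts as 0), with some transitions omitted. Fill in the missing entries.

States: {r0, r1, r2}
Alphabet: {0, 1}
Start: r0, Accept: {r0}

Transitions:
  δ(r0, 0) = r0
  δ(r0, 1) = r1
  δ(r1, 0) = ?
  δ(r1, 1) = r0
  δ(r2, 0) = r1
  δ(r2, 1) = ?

From the language and accept set, identify what each state tracks — r0: value ≡ 0 (mod 3); r1: value ≡ 1 (mod 3); r2: value ≡ 2 (mod 3).
Each missing δ(q, a) is the state matching the new tracked value after reading a.
δ(r1, 0) = r2; δ(r2, 1) = r2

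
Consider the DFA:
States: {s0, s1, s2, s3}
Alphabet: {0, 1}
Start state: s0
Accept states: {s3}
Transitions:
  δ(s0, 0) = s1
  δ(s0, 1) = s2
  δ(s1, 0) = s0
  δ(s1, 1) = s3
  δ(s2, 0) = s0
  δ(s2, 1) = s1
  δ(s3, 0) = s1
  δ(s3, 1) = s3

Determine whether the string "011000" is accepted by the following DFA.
Processing string "011000":
  s0 --0--> s1
  s1 --1--> s3
  s3 --1--> s3
  s3 --0--> s1
  s1 --0--> s0
  s0 --0--> s1
Final state: s1
Accept states: {s3}
No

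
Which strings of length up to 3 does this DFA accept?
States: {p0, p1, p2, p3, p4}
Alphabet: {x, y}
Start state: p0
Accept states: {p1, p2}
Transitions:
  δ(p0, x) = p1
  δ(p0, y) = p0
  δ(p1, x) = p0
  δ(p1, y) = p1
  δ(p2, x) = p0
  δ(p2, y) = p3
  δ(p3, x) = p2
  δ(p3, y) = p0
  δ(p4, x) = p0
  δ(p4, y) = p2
x, xy, yx, xxx, xyy, yxy, yyx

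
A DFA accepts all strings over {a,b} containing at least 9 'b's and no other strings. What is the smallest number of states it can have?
By Myhill–Nerode, count the distinguishable equivalence classes: 10 classes — having seen 0, 1, …, 8, or ≥9 copies of 'b'; any two classes i < j (j ≤ 9) are distinguished by the string b^(9−j), which takes class j to 9 copies (accepted) but leaves class i below 9 (rejected).
10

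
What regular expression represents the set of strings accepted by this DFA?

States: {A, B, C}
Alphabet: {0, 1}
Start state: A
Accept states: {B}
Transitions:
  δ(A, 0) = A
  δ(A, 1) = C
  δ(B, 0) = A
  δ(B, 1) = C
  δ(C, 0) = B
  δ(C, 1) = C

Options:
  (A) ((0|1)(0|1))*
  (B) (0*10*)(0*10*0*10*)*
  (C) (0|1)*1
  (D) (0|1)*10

Check each option against the DFA on short strings; one disagreement eliminates an option:
  (A) ((0|1)(0|1))*: on ε the DFA stays in A and rejects (A ∉ Accept), but the regex matches it → eliminate
  (B) (0*10*)(0*10*0*10*)*: on '1' the DFA goes A → C and rejects (C ∉ Accept), but the regex matches it → eliminate
  (C) (0|1)*1: on '1' the DFA goes A → C and rejects (C ∉ Accept), but the regex matches it → eliminate
  (D) (0|1)*10: agrees with the DFA on every string of length ≤ 6
Only (D) is consistent with the DFA.
(D) (0|1)*10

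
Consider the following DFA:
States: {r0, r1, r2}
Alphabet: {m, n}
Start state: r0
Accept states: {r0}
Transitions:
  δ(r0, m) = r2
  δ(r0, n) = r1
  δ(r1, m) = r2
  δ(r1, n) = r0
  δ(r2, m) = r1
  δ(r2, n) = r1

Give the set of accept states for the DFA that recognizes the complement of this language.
Complement accept states = All states \ Original accept states
= {r0, r1, r2} \ {r0}
{r1, r2}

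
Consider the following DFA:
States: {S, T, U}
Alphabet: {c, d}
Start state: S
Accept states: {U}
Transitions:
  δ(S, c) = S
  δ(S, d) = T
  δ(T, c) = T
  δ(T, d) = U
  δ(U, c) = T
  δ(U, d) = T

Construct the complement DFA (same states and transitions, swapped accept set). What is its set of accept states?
Complement accept states = All states \ Original accept states
= {S, T, U} \ {U}
{S, T}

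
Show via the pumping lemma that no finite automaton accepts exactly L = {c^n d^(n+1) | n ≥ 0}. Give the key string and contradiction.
Assume L is regular with pumping length p. Idea: pumping the c-block breaks the fixed offset of 1.
Choose s = c^p d^(p+1) ∈ L. By the pumping lemma, s = xyz with |xy| ≤ p, |y| > 0, so y = c^k with k ≥ 1. Then xy²z = c^(p+k) d^(p+1). For this to be in L we would need p+1 = (p+k)+1, i.e. k = 0, contradicting k ≥ 1. So xy²z ∉ L.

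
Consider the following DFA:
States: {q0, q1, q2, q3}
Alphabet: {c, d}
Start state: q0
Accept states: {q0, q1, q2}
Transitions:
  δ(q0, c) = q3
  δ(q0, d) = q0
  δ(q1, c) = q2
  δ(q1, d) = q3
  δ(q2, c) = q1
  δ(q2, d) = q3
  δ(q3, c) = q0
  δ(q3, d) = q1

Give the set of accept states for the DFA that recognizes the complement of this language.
Complement accept states = All states \ Original accept states
= {q0, q1, q2, q3} \ {q0, q1, q2}
{q3}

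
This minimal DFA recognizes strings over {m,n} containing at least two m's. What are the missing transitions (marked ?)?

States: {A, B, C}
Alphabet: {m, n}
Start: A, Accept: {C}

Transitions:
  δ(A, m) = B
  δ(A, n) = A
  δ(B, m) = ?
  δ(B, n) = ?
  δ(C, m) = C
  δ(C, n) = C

From the language and accept set, identify what each state tracks — A: zero m's seen; B: one m seen; C: ≥ two m's seen.
Each missing δ(q, a) is the state matching the new tracked value after reading a.
δ(B, m) = C; δ(B, n) = B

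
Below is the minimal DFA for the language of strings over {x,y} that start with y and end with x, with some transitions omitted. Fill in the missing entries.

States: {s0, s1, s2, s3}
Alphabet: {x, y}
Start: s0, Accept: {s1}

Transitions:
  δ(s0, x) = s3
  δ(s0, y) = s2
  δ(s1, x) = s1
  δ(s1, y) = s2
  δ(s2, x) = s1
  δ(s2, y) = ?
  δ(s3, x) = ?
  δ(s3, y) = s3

From the language and accept set, identify what each state tracks — s0: no input read; s1: started with y, last symbol x; s2: started with y, last symbol y; s3: started with x (dead).
Each missing δ(q, a) is the state matching the new tracked value after reading a.
δ(s2, y) = s2; δ(s3, x) = s3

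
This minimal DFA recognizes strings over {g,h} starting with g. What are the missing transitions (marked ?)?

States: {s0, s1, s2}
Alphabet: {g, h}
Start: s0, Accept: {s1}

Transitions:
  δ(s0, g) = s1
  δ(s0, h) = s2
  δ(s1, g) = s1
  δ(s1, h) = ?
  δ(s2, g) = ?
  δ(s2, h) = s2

From the language and accept set, identify what each state tracks — s0: no input read; s1: started with g; s2: started with h (dead).
Each missing δ(q, a) is the state matching the new tracked value after reading a.
δ(s1, h) = s1; δ(s2, g) = s2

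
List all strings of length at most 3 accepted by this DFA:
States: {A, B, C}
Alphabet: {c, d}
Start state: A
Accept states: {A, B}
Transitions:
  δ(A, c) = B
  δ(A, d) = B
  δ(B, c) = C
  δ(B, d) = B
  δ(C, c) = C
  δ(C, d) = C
ε, c, d, cd, dd, cdd, ddd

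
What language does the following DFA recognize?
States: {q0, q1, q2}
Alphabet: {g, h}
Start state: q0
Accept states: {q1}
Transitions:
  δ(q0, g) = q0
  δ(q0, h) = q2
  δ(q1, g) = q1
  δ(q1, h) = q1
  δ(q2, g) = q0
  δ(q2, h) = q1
Testing a few strings:
  'hhgg' → accept
  'hgg' → reject
  'gg' → reject
  'h' → reject
State roles: q0=no progress toward hh; q1=substring hh seen; q2=one trailing h
All strings over {g,h} containing the substring hh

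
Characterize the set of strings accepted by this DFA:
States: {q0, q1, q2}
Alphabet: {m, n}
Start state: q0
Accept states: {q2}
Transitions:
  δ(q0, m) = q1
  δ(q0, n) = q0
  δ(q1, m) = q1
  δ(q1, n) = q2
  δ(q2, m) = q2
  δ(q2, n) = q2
Testing a few strings:
  'm' → reject
  'nnm' → reject
  'mnm' → accept
  'mmm' → reject
State roles: q0=no m seen yet; q1=seen a m, waiting for n; q2=substring mn seen
All strings over {m,n} containing the substring mn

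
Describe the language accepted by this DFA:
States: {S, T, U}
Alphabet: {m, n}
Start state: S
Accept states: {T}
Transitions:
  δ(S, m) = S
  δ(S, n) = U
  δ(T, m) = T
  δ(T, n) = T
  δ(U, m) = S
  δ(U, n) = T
Testing a few strings:
  'mnmm' → reject
  'n' → reject
  'nmmm' → reject
  'mn' → reject
State roles: S=no progress toward nn; T=substring nn seen; U=one trailing n
All strings over {m,n} containing the substring nn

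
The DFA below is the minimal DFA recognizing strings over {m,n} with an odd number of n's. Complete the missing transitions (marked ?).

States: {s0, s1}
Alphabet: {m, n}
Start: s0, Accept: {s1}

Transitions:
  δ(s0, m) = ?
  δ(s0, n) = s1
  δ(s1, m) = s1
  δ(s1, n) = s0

From the language and accept set, identify what each state tracks — s0: even number of n's so far; s1: odd number of n's so far.
Each missing δ(q, a) is the state matching the new tracked value after reading a.
δ(s0, m) = s0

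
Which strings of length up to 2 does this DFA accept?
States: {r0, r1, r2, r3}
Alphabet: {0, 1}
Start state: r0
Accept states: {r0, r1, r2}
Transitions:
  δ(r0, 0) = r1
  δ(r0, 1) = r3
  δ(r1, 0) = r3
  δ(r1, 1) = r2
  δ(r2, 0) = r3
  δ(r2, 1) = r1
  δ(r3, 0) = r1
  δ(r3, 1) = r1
ε, 0, 01, 10, 11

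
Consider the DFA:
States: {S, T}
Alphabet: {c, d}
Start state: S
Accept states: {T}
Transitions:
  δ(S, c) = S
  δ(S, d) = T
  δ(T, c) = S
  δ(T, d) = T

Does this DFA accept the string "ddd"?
Processing string "ddd":
  S --d--> T
  T --d--> T
  T --d--> T
Final state: T
Accept states: {T}
Yes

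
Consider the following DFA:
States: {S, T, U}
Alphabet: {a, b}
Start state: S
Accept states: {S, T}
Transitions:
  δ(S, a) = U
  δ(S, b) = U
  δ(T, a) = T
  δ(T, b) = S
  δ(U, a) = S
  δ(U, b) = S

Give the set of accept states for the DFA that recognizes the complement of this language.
Complement accept states = All states \ Original accept states
= {S, T, U} \ {S, T}
{U}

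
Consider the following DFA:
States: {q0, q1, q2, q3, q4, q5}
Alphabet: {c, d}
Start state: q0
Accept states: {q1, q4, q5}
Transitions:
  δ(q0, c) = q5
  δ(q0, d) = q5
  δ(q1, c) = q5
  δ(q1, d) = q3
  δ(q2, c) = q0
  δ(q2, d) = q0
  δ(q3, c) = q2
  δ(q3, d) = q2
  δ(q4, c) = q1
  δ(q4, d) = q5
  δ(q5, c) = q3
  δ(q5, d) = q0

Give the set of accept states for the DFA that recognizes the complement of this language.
Complement accept states = All states \ Original accept states
= {q0, q1, q2, q3, q4, q5} \ {q1, q4, q5}
{q0, q2, q3}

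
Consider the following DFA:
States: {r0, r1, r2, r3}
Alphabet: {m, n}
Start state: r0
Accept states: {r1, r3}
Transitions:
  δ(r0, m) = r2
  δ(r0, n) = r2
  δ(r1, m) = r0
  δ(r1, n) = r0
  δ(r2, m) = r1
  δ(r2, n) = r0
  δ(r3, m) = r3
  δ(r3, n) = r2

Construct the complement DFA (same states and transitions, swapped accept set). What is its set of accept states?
Complement accept states = All states \ Original accept states
= {r0, r1, r2, r3} \ {r1, r3}
{r0, r2}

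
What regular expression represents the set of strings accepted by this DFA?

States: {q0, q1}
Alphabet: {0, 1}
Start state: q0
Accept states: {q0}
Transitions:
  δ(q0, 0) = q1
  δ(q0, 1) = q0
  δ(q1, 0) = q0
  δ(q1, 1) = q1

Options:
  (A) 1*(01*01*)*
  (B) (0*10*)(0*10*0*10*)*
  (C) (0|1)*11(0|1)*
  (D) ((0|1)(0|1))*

Check each option against the DFA on short strings; one disagreement eliminates an option:
  (A) 1*(01*01*)*: agrees with the DFA on every string of length ≤ 6
  (B) (0*10*)(0*10*0*10*)*: on ε the DFA stays in q0 and accepts (q0 ∈ Accept), but the regex does not match it → eliminate
  (C) (0|1)*11(0|1)*: on ε the DFA stays in q0 and accepts (q0 ∈ Accept), but the regex does not match it → eliminate
  (D) ((0|1)(0|1))*: on '1' the DFA goes q0 → q0 and accepts (q0 ∈ Accept), but the regex does not match it → eliminate
Only (A) is consistent with the DFA.
(A) 1*(01*01*)*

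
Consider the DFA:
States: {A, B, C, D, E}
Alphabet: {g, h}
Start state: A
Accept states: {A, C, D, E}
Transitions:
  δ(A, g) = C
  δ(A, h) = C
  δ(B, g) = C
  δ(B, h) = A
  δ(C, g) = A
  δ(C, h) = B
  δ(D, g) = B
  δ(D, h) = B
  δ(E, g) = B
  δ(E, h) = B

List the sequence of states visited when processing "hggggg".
read 'h': A → C
  read 'g': C → A
  read 'g': A → C
  read 'g': C → A
  read 'g': A → C
  read 'g': C → A
A -> C -> A -> C -> A -> C -> A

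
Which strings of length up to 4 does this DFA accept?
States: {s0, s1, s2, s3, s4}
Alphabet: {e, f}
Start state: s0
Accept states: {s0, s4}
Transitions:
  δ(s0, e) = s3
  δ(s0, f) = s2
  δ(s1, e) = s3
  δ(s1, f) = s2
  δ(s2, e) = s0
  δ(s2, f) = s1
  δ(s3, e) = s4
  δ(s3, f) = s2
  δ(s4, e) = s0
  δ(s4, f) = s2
ε, ee, fe, eee, efe, eefe, feee, fefe, ffee, fffe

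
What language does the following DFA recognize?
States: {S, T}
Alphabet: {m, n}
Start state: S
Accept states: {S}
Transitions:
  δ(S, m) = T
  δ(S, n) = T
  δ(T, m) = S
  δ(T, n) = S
Testing a few strings:
  'm' → reject
  'nn' → accept
  'mmn' → reject
  'nnn' → reject
State roles: S=even length so far; T=odd length so far
All strings over {m,n} of even length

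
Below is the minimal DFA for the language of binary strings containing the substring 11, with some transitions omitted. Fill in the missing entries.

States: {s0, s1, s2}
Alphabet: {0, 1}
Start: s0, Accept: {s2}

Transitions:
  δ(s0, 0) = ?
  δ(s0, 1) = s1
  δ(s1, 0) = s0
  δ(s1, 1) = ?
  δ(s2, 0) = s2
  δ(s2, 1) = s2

From the language and accept set, identify what each state tracks — s0: no progress toward 11; s1: one trailing 1; s2: substring 11 seen.
Each missing δ(q, a) is the state matching the new tracked value after reading a.
δ(s0, 0) = s0; δ(s1, 1) = s2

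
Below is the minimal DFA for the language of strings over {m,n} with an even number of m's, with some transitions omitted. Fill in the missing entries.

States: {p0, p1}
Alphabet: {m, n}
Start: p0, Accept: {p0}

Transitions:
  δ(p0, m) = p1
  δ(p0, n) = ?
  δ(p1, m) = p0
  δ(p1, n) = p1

From the language and accept set, identify what each state tracks — p0: even number of m's so far; p1: odd number of m's so far.
Each missing δ(q, a) is the state matching the new tracked value after reading a.
δ(p0, n) = p0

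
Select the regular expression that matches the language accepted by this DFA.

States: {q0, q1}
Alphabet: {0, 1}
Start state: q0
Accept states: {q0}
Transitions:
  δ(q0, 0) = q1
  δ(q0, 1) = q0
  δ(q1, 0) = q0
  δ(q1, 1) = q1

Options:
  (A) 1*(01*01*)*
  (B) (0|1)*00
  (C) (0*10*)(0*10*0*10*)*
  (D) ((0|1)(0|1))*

Check each option against the DFA on short strings; one disagreement eliminates an option:
  (A) 1*(01*01*)*: agrees with the DFA on every string of length ≤ 6
  (B) (0|1)*00: on ε the DFA stays in q0 and accepts (q0 ∈ Accept), but the regex does not match it → eliminate
  (C) (0*10*)(0*10*0*10*)*: on ε the DFA stays in q0 and accepts (q0 ∈ Accept), but the regex does not match it → eliminate
  (D) ((0|1)(0|1))*: on '1' the DFA goes q0 → q0 and accepts (q0 ∈ Accept), but the regex does not match it → eliminate
Only (A) is consistent with the DFA.
(A) 1*(01*01*)*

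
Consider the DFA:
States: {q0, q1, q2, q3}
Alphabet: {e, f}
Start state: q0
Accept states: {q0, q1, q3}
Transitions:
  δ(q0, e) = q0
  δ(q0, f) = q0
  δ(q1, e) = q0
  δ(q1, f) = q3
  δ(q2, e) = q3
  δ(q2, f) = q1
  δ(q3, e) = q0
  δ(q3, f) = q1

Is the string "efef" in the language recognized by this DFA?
Processing string "efef":
  q0 --e--> q0
  q0 --f--> q0
  q0 --e--> q0
  q0 --f--> q0
Final state: q0
Accept states: {q0, q1, q3}
Yes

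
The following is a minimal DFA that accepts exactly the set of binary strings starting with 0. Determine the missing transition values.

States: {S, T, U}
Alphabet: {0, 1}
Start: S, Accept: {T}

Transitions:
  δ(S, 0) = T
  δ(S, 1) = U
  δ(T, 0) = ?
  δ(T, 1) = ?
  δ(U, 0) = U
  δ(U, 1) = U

From the language and accept set, identify what each state tracks — S: no input read; T: started with 0; U: started with 1 (dead).
Each missing δ(q, a) is the state matching the new tracked value after reading a.
δ(T, 0) = T; δ(T, 1) = T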